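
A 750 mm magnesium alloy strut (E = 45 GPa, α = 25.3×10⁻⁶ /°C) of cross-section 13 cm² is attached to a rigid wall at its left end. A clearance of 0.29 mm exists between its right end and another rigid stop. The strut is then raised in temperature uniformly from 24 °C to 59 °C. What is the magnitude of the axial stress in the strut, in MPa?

Unrestrained expansion: δ_free = αΔT L = 25.3×10⁻⁶ × 35 × 750 = 0.6641 mm.
This exceeds the 0.29 mm gap, so the wall pushes back. The portion of expansion that must be recovered elastically is δ_free − gap = 0.6641 − 0.29 = 0.3741 mm.
So σ = E(δ_free − g)/L = 45×10³ × 0.3741/750 = 22.45 MPa.

σ ≈ 22.4 MPa (compressive)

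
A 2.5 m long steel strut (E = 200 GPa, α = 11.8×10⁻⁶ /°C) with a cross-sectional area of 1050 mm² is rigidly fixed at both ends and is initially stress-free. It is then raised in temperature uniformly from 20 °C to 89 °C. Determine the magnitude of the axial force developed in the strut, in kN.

Full restraint means ε = 0, so the stress is σ = EαΔT = 200×10³ × 11.8×10⁻⁶ × 69 = 162.8 MPa.
P = AEαΔT = 1050 × 200×10³ × 11.8×10⁻⁶ × 69 = 171 kN (compressive).

P ≈ 171 kN (compressive)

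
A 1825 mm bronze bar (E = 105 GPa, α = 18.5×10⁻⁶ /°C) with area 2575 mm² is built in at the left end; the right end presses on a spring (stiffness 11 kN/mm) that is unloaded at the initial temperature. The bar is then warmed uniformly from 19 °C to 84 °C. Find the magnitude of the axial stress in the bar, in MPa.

σ ≈ 8.73 MPa (compressive)

The unrestrained thermal change is αΔT L = 18.5×10⁻⁶ × 65 × 1825 = 2.195 mm.
Let P be the compressive force at the spring. The bar shortens elastically by PL/(AE) and the spring compresses by P/k; together these equal δ_free.
So P = δ_free / [L/(AE) + 1/k] = 2.195 / [ 1825/(2575×105×10³) + 1/(11×10³) ].
P = 2.195 / 9.766×10⁻⁵ = 22470 N.
σ = P/A = 22470/2575 = 8.727 MPa.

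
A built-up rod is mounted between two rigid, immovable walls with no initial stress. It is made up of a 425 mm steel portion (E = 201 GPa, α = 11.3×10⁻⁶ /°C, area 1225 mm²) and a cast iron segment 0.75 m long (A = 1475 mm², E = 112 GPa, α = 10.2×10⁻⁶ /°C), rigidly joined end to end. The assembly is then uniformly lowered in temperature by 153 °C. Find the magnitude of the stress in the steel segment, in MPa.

σ ≈ 248 MPa (tensile)

Free thermal contraction of the whole bar: Σ αᵢΔT Lᵢ = 11.3×10⁻⁶×153×425 + 10.2×10⁻⁶×153×750 = 1.905 mm.
Since the ends are fixed, an axial force P builds up, equal in every segment, with P · Σ Lᵢ/(AᵢEᵢ) = δ_free.
Σ Lᵢ/(AᵢEᵢ) = 425/(1225×201×10³) + 750/(1475×112×10³) = 6.266×10⁻⁶ mm/N.
P = 1.905 / 6.266×10⁻⁶ = 304100 N = 304.1 kN, tensile.
σ_{steel} = P / A = 304100 / 1225 = 248.2 MPa.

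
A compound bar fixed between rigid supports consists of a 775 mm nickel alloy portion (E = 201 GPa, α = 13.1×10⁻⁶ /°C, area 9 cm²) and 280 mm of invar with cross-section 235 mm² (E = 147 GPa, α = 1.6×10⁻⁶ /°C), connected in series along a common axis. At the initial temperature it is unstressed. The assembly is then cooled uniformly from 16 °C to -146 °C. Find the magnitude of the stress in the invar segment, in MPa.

If the supports were absent, the total length change would be Σ αᵢΔT Lᵢ = 13.1×10⁻⁶×162×775 + 1.6×10⁻⁶×162×280 = 1.717 mm.
The walls prevent any net length change, so an axial force P (same in every segment) develops. Compatibility: P · Σ Lᵢ/(AᵢEᵢ) = δ_free.
Σ Lᵢ/(AᵢEᵢ) = 775/(900×201×10³) + 280/(235×147×10³) = 1.239×10⁻⁵ mm/N.
So P = 1.717 / 1.239×10⁻⁵ = 138.6 kN, tensile.
σ_{invar} = P / A = 138600 / 235 = 589.8 MPa.

σ ≈ 590 MPa (tensile)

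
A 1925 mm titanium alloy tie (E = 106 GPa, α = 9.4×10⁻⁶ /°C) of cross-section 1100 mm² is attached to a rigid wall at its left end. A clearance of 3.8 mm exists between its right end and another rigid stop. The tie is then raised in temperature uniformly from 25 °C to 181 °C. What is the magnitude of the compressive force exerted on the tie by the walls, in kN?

Free thermal elongation = αΔT L = 9.4×10⁻⁶ × 156 × 1925 = 2.823 mm.
Since δ_free = 2.82 mm is less than the 3.8 mm gap, the tie never touches the wall. No axial force develops.

P ≈ 0 kN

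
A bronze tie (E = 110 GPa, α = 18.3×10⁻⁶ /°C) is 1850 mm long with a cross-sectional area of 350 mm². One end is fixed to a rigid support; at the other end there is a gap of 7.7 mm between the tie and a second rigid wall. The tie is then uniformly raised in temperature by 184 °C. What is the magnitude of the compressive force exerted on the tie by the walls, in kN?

P ≈ 0 kN

Free thermal elongation = αΔT L = 18.3×10⁻⁶ × 184 × 1850 = 6.229 mm.
Since δ_free = 6.23 mm is less than the 7.7 mm gap, the tie never touches the wall. No axial force develops.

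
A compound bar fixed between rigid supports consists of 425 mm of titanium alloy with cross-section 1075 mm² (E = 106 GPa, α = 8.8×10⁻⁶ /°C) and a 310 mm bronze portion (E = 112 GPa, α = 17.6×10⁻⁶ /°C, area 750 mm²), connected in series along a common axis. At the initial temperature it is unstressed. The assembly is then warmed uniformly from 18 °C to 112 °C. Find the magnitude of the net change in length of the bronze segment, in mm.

|ΔL| ≈ 0.0829 mm

With the walls removed the bar would change length by δ_free = Σ αᵢΔT Lᵢ = 8.8×10⁻⁶×94×425 + 17.6×10⁻⁶×94×310 = 0.8644 mm.
The walls prevent any net length change, so an axial force P (same in every segment) develops. Compatibility: P · Σ Lᵢ/(AᵢEᵢ) = δ_free.
The series flexibility is Σ Lᵢ/(AᵢEᵢ) = 425/(1075×106×10³) + 310/(750×112×10³) = 7.42×10⁻⁶ mm/N.
P = 0.8644 / 7.42×10⁻⁶ = 116500 N = 116.5 kN, compressive.
For the bronze segment, free thermal change = 17.6×10⁻⁶×94×310 = 0.5129 mm and elastic change from P = 116500×310/(750×112×10³) = 0.4299 mm; these oppose, so the net change is 0.0829 mm (segment lengthens).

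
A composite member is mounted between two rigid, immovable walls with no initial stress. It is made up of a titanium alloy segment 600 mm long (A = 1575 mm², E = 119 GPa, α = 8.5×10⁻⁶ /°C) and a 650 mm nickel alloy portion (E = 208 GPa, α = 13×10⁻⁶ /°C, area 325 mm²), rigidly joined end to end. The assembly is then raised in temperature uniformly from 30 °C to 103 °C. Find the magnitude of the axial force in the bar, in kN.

P ≈ 77.2 kN (compressive)

With the walls removed the bar would change length by δ_free = Σ αᵢΔT Lᵢ = 8.5×10⁻⁶×73×600 + 13×10⁻⁶×73×650 = 0.9891 mm.
The rigid supports impose zero overall length change; the single axial force P common to all segments must satisfy P Σ Lᵢ/(AᵢEᵢ) = δ_free.
The series flexibility is Σ Lᵢ/(AᵢEᵢ) = 600/(1575×119×10³) + 650/(325×208×10³) = 1.282×10⁻⁵ mm/N.
So P = 0.9891 / 1.282×10⁻⁵ = 77.18 kN, compressive.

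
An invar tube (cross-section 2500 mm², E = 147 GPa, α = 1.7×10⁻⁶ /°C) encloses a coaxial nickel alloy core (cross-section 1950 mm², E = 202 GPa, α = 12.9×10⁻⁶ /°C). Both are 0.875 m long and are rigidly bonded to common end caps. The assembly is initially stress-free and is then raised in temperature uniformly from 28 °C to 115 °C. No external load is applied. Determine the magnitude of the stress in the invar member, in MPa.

σ ≈ 74.1 MPa (tensile)

The nickel alloy has the larger α, so on heating it would change length more than the invar if both were free. The rigid plates force a common final length, so the nickel alloy is put into compression and the invar into tension, with equal and opposite forces P (no external load).
Compatibility of the two members (thermal + elastic change equal): (α₁ − α₂)ΔT = P·[1/(A₁E₁) + 1/(A₂E₂)].
|α₁ − α₂|·ΔT = 11.2×10⁻⁶ × 87 = 0.0009744.
1/(A₁E₁) + 1/(A₂E₂) = 1/(2500×147×10³) + 1/(1950×202×10³) = 5.26×10⁻⁹ N⁻¹.
So P = 0.0009744 / 5.26×10⁻⁹ = 185.3 kN.
σ_{invar} = P/A₁ = 185300/2500 = 74.1 MPa, tensile.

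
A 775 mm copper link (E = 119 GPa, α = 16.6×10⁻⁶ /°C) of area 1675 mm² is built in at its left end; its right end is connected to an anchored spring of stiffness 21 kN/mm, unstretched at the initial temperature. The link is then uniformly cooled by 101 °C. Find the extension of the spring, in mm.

If the spring were absent the link would shorten by αΔT L = 16.6×10⁻⁶ × 101 × 775 = 1.299 mm.
Let P be the tensile force in the spring. The link extends elastically by PL/(AE) and the spring stretches by P/k; together these equal δ_free.
So P = δ_free / [L/(AE) + 1/k] = 1.299 / [ 775/(1675×119×10³) + 1/(21×10³) ].
P = 1.299 / 5.151×10⁻⁵ = 25230 N.
Spring extension = P/k = 25230/(21×10³) = 1.201 mm.

δ ≈ 1.2 mm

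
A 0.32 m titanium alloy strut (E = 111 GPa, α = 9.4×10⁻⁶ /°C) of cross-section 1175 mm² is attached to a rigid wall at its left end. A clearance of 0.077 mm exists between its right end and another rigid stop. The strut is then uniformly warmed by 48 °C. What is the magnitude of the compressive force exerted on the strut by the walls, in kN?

Free thermal elongation = αΔT L = 9.4×10⁻⁶ × 48 × 320 = 0.1444 mm.
The gap closes (δ_free > 0.077 mm) and the wall then resists a further 0.1444 − 0.077 = 0.06738 mm of expansion.
That suppressed elongation corresponds to σ = E·Δ/L = 111×10³ × 0.06738/320 = 23.37 MPa.
Force on the wall = σA = 23.37 × 1175 mm² = 27.46 kN.

P ≈ 27.5 kN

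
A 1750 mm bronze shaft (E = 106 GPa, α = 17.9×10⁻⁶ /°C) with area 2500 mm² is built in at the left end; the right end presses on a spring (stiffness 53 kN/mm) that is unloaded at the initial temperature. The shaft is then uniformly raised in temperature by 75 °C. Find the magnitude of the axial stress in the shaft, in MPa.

σ ≈ 36.9 MPa (compressive)

Free thermal expansion: δ_free = αΔT L = 17.9×10⁻⁶ × 75 × 1750 = 2.349 mm.
With a force P in the spring, the elastic change of the shaft is PL/(AE) and that of the spring is P/k; compatibility requires their sum to equal δ_free.
P [ L/(AE) + 1/k ] = δ_free → P [ 1750/(2500×106×10³) + 1/(53×10³) ] = 2.349.
P = 2.349 / 2.547×10⁻⁵ = 92230 N.
σ = P/A = 92230/2500 = 36.89 MPa.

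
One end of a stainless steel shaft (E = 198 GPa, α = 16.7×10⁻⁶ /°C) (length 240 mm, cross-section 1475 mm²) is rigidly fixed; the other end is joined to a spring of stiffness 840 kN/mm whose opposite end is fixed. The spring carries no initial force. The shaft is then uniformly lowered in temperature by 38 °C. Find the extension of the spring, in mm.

δ ≈ 0.0901 mm

The unrestrained thermal change is αΔT L = 16.7×10⁻⁶ × 38 × 240 = 0.1523 mm.
Let P be the tensile force in the spring. The shaft extends elastically by PL/(AE) and the spring stretches by P/k; together these equal δ_free.
P [ L/(AE) + 1/k ] = δ_free → P [ 240/(1475×198×10³) + 1/(840×10³) ] = 0.1523.
P = 0.1523 / 2.012×10⁻⁶ = 75690 N.
Spring extension = P/k = 75690/(840×10³) = 0.09011 mm.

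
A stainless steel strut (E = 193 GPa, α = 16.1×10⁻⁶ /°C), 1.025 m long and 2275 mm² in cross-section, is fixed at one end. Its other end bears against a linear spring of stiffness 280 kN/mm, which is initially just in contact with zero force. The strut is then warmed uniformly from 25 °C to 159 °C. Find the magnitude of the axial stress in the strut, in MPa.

σ ≈ 165 MPa (compressive)

Free thermal expansion: δ_free = αΔT L = 16.1×10⁻⁶ × 134 × 1025 = 2.211 mm.
With a force P in the spring, the elastic change of the strut is PL/(AE) and that of the spring is P/k; compatibility requires their sum to equal δ_free.
P [ L/(AE) + 1/k ] = δ_free → P [ 1025/(2275×193×10³) + 1/(280×10³) ] = 2.211.
P = 2.211 / 5.906×10⁻⁶ = 374400 N.
σ = P/A = 374400/2275 = 164.6 MPa.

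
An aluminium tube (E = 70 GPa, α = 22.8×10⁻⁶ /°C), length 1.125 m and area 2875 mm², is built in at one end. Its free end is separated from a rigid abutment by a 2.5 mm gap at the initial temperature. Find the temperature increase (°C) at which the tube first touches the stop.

Contact occurs when the free expansion equals the gap: αΔT L = 2.5 mm.
ΔT = 2.5 / (22.8×10⁻⁶ × 1125) = 97.47 °C.

ΔT ≈ 97.5 °C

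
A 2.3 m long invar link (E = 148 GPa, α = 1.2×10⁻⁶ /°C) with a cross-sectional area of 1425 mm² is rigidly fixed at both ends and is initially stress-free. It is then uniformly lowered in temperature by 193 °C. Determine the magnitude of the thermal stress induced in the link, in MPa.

σ ≈ 34.3 MPa (tensile)

With length fixed, the mechanical strain must cancel the thermal strain αΔT = 1.2×10⁻⁶ × 193 = 231.6×10⁻⁶.
The stress required to suppress this strain is σ = Eε = 148×10³ × 231.6×10⁻⁶ = 34.28 MPa, tensile since the link is trying to contract.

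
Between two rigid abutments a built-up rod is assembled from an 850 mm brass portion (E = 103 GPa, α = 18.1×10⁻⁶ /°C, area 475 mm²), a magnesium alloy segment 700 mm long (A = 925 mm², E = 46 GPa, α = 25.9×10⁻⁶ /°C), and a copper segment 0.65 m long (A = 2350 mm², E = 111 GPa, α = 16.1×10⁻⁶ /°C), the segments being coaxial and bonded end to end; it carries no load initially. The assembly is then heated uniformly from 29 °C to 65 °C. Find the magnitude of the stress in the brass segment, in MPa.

σ ≈ 91.8 MPa (compressive)

If the supports were absent, the total length change would be Σ αᵢΔT Lᵢ = 18.1×10⁻⁶×36×850 + 25.9×10⁻⁶×36×700 + 16.1×10⁻⁶×36×650 = 1.583 mm.
Since the ends are fixed, an axial force P builds up, equal in every segment, with P · Σ Lᵢ/(AᵢEᵢ) = δ_free.
The series flexibility is Σ Lᵢ/(AᵢEᵢ) = 850/(475×103×10³) + 700/(925×46×10³) + 650/(2350×111×10³) = 3.632×10⁻⁵ mm/N.
So P = 1.583 / 3.632×10⁻⁵ = 43.6 kN, compressive.
σ_{brass} = P / A = 43600 / 475 = 91.78 MPa.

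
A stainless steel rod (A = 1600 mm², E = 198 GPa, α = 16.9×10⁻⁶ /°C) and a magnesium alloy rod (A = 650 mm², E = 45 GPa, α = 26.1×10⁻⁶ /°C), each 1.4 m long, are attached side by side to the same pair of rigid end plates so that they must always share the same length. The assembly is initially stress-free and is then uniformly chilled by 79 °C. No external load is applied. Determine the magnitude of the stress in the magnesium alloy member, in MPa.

σ ≈ 29.9 MPa (tensile)

The magnesium alloy has the larger α, so on cooling it would change length more than the stainless steel if both were free. The rigid plates force a common final length, so the magnesium alloy is put into tension and the stainless steel into compression, with equal and opposite forces P (no external load).
Compatibility of the two members (thermal + elastic change equal): (α₁ − α₂)ΔT = P·[1/(A₁E₁) + 1/(A₂E₂)].
|α₁ − α₂|·ΔT = 9.2×10⁻⁶ × 79 = 0.0007268.
1/(A₁E₁) + 1/(A₂E₂) = 1/(1600×198×10³) + 1/(650×45×10³) = 3.734×10⁻⁸ N⁻¹.
P = 0.0007268 / 3.734×10⁻⁸ = 19460 N = 19.46 kN.
σ_{magnesium alloy} = P/A₂ = 19460/650 = 29.94 MPa, tensile.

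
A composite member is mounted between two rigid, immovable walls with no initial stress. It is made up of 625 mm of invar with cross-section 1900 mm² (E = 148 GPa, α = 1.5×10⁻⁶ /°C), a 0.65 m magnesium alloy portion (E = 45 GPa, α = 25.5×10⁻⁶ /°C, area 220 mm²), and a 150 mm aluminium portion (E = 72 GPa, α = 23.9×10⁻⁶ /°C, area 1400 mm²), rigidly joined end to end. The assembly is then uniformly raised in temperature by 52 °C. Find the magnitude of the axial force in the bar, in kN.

Free thermal expansion of the whole bar: Σ αᵢΔT Lᵢ = 1.5×10⁻⁶×52×625 + 25.5×10⁻⁶×52×650 + 23.9×10⁻⁶×52×150 = 1.097 mm.
The rigid supports impose zero overall length change; the single axial force P common to all segments must satisfy P Σ Lᵢ/(AᵢEᵢ) = δ_free.
The series flexibility is Σ Lᵢ/(AᵢEᵢ) = 625/(1900×148×10³) + 650/(220×45×10³) + 150/(1400×72×10³) = 6.937×10⁻⁵ mm/N.
So P = 1.097 / 6.937×10⁻⁵ = 15.82 kN, compressive.

P ≈ 15.8 kN (compressive)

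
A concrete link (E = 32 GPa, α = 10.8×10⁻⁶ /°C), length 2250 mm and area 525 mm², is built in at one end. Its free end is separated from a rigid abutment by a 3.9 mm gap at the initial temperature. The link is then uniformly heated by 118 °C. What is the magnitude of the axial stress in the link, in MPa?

If the wall were absent the link would grow by αΔT L = 10.8×10⁻⁶ × 118 × 2250 = 2.867 mm.
This is smaller than the 3.9 mm clearance, so the link expands freely without reaching the stop — the stress is zero.

σ ≈ 0 MPa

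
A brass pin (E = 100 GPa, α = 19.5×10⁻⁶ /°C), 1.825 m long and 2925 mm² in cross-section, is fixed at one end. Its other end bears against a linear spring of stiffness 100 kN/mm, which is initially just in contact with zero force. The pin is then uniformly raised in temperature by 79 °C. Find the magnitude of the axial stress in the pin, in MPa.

σ ≈ 59.2 MPa (compressive)

If the spring were absent the pin would lengthen by αΔT L = 19.5×10⁻⁶ × 79 × 1825 = 2.811 mm.
With a force P in the spring, the elastic change of the pin is PL/(AE) and that of the spring is P/k; compatibility requires their sum to equal δ_free.
So P = δ_free / [L/(AE) + 1/k] = 2.811 / [ 1825/(2925×100×10³) + 1/(100×10³) ].
P = 2.811 / 1.624×10⁻⁵ = 173100 N.
σ = P/A = 173100/2925 = 59.19 MPa.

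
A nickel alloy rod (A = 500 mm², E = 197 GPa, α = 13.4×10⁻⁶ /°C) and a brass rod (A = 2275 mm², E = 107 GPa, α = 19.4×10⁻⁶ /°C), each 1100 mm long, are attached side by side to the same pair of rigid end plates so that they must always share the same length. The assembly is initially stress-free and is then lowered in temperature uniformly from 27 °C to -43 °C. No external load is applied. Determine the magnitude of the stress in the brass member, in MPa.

σ ≈ 12.9 MPa (tensile)

Equilibrium of a rigid end plate with no external load gives equal and opposite internal forces ±P in the two members. Since α_{brass} > α_{nickel alloy}, cooling drives the brass into tension and the nickel alloy into compression.
Setting the final lengths equal and cancelling L: (α₁ − α₂)ΔT = P/(A₁E₁) + P/(A₂E₂).
|α₁ − α₂|·ΔT = 6×10⁻⁶ × 70 = 0.00042.
1/(A₁E₁) + 1/(A₂E₂) = 1/(500×197×10³) + 1/(2275×107×10³) = 1.426×10⁻⁸ N⁻¹.
So P = 0.00042 / 1.426×10⁻⁸ = 29.45 kN.
σ_{brass} = P/A₂ = 29450/2275 = 12.95 MPa, tensile.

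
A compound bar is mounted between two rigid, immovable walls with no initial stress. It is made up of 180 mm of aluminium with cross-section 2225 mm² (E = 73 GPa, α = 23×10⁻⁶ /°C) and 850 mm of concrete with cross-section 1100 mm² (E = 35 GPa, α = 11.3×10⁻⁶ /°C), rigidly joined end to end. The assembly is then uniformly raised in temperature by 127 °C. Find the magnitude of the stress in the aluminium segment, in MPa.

With the walls removed the bar would change length by δ_free = Σ αᵢΔT Lᵢ = 23×10⁻⁶×127×180 + 11.3×10⁻⁶×127×850 = 1.746 mm.
The walls prevent any net length change, so an axial force P (same in every segment) develops. Compatibility: P · Σ Lᵢ/(AᵢEᵢ) = δ_free.
Σ Lᵢ/(AᵢEᵢ) = 180/(2225×73×10³) + 850/(1100×35×10³) = 2.319×10⁻⁵ mm/N.
So P = 1.746 / 2.319×10⁻⁵ = 75.29 kN, compressive.
σ_{aluminium} = P / A = 75290 / 2225 = 33.84 MPa.

σ ≈ 33.8 MPa (compressive)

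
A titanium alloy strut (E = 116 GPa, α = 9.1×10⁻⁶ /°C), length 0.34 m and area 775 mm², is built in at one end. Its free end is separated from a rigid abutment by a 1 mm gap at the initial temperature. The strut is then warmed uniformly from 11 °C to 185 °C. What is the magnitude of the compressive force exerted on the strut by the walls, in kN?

P ≈ 0 kN

Free thermal elongation = αΔT L = 9.1×10⁻⁶ × 174 × 340 = 0.5384 mm.
This is smaller than the 1 mm clearance, so the strut expands freely without reaching the stop — the stress is zero.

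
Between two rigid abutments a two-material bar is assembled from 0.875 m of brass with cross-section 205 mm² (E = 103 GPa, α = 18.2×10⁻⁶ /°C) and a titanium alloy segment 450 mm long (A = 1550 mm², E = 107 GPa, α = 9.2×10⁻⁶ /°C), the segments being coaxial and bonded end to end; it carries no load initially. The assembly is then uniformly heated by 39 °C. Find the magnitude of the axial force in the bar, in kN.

P ≈ 17.7 kN (compressive)

Free thermal expansion of the whole bar: Σ αᵢΔT Lᵢ = 18.2×10⁻⁶×39×875 + 9.2×10⁻⁶×39×450 = 0.7825 mm.
The walls prevent any net length change, so an axial force P (same in every segment) develops. Compatibility: P · Σ Lᵢ/(AᵢEᵢ) = δ_free.
The series flexibility is Σ Lᵢ/(AᵢEᵢ) = 875/(205×103×10³) + 450/(1550×107×10³) = 4.415×10⁻⁵ mm/N.
So P = 0.7825 / 4.415×10⁻⁵ = 17.72 kN, compressive.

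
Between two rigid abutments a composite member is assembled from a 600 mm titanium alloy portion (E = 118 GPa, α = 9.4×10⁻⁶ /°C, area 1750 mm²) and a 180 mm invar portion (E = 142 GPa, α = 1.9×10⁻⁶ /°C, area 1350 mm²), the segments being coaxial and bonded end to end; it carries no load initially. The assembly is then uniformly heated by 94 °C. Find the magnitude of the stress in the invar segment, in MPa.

With the walls removed the bar would change length by δ_free = Σ αᵢΔT Lᵢ = 9.4×10⁻⁶×94×600 + 1.9×10⁻⁶×94×180 = 0.5623 mm.
The rigid supports impose zero overall length change; the single axial force P common to all segments must satisfy P Σ Lᵢ/(AᵢEᵢ) = δ_free.
Σ Lᵢ/(AᵢEᵢ) = 600/(1750×118×10³) + 180/(1350×142×10³) = 3.845×10⁻⁶ mm/N.
Hence P = δ_free / Σ(L/AE) = 0.5623/3.845×10⁻⁶ = 146.3 kN (compressive).
σ_{invar} = P / A = 146300 / 1350 = 108.3 MPa.

σ ≈ 108 MPa (compressive)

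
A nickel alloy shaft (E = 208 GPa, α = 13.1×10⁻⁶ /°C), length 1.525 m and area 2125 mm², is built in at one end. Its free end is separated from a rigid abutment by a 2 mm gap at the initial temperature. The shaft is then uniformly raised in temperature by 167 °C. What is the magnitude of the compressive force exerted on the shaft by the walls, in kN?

If the wall were absent the shaft would grow by αΔT L = 13.1×10⁻⁶ × 167 × 1525 = 3.336 mm.
After closing the 2 mm clearance, 3.336 − 2 = 1.336 mm of expansion remains to be suppressed by the wall.
That suppressed elongation corresponds to σ = E·Δ/L = 208×10³ × 1.336/1525 = 182.3 MPa.
Force on the wall = σA = 182.3 × 2125 mm² = 387.3 kN.

P ≈ 387 kN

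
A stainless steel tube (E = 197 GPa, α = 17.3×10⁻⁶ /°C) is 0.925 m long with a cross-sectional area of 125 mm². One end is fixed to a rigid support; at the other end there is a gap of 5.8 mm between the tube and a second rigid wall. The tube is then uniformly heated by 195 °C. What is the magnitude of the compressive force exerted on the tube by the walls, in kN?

If the wall were absent the tube would grow by αΔT L = 17.3×10⁻⁶ × 195 × 925 = 3.12 mm.
Since δ_free = 3.12 mm is less than the 5.8 mm gap, the tube never touches the wall. No axial force develops.

P ≈ 0 kN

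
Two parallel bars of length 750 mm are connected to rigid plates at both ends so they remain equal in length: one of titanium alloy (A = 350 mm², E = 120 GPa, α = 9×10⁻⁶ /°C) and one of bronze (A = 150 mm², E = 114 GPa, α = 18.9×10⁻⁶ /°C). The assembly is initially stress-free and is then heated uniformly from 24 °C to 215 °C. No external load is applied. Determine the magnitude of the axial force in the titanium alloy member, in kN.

P ≈ 23 kN (tensile in the titanium alloy)

Both members must finish at the same length. With the larger α, the bronze tends to over-expand; the plates restrain it, putting the bronze in compression and the titanium alloy in tension. With no external load the two internal forces are equal and opposite, magnitude P.
Equating the net (thermal + elastic) strains gives |α₁ − α₂|·ΔT = P·[1/(A₁E₁) + 1/(A₂E₂)].
|α₁ − α₂|·ΔT = 9.9×10⁻⁶ × 191 = 0.001891.
1/(A₁E₁) + 1/(A₂E₂) = 1/(350×120×10³) + 1/(150×114×10³) = 8.229×10⁻⁸ N⁻¹.
So P = 0.001891 / 8.229×10⁻⁸ = 22.98 kN.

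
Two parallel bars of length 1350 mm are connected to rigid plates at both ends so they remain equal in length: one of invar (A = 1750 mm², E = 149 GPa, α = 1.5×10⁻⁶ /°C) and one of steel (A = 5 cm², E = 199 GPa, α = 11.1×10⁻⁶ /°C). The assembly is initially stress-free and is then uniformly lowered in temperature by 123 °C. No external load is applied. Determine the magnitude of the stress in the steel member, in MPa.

σ ≈ 170 MPa (tensile)

Equilibrium of a rigid end plate with no external load gives equal and opposite internal forces ±P in the two members. Since α_{steel} > α_{invar}, cooling drives the steel into tension and the invar into compression.
Equating the net (thermal + elastic) strains gives |α₁ − α₂|·ΔT = P·[1/(A₁E₁) + 1/(A₂E₂)].
|α₁ − α₂|·ΔT = 9.6×10⁻⁶ × 123 = 0.001181.
1/(A₁E₁) + 1/(A₂E₂) = 1/(1750×149×10³) + 1/(500×199×10³) = 1.389×10⁻⁸ N⁻¹.
P = 0.001181 / 1.389×10⁻⁸ = 85040 N = 85.04 kN.
σ_{steel} = P/A₂ = 85040/500 = 170.1 MPa, tensile.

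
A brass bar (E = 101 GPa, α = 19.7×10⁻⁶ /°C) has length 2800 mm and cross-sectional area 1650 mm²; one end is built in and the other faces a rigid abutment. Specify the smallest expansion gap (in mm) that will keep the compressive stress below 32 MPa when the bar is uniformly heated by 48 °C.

Free expansion if unrestrained: δ_free = αΔT L = 19.7×10⁻⁶ × 48 × 2800 = 2.648 mm.
At the allowable stress the elastic shortening the wall may impose is σL/E = 32 × 2800 / (101×10³) = 0.8871 mm.
The gap must absorb the remainder: g_min = 2.648 − 0.8871 = 1.761 mm.

g ≈ 1.76 mm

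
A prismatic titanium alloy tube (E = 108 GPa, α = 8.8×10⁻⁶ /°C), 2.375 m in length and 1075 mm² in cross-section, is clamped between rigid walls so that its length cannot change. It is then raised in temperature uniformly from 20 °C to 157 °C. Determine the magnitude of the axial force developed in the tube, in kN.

Full restraint means ε = 0, so the stress is σ = EαΔT = 108×10³ × 8.8×10⁻⁶ × 137 = 130.2 MPa.
Axial force P = σA = 130.2 × 1075 = 140000 N = 140 kN, compressive.

P ≈ 140 kN (compressive)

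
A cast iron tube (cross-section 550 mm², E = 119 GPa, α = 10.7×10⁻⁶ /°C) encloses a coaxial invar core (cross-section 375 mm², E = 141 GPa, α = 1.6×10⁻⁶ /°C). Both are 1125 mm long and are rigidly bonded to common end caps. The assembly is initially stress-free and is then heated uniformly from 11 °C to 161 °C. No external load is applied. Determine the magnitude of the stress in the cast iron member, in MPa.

σ ≈ 72.6 MPa (compressive)

Both members must finish at the same length. With the larger α, the cast iron tends to over-expand; the plates restrain it, putting the cast iron in compression and the invar in tension. With no external load the two internal forces are equal and opposite, magnitude P.
Setting the final lengths equal and cancelling L: (α₁ − α₂)ΔT = P/(A₁E₁) + P/(A₂E₂).
|α₁ − α₂|·ΔT = 9.1×10⁻⁶ × 150 = 0.001365.
1/(A₁E₁) + 1/(A₂E₂) = 1/(550×119×10³) + 1/(375×141×10³) = 3.419×10⁻⁸ N⁻¹.
P = 0.001365 / 3.419×10⁻⁸ = 39920 N = 39.92 kN.
σ_{cast iron} = P/A₁ = 39920/550 = 72.59 MPa, compressive.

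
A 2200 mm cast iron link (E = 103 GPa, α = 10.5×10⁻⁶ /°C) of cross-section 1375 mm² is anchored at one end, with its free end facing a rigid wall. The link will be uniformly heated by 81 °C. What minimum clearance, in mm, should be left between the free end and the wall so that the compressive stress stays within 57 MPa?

g ≈ 0.654 mm

Free expansion if unrestrained: δ_free = αΔT L = 10.5×10⁻⁶ × 81 × 2200 = 1.871 mm.
At the allowable stress the elastic shortening the wall may impose is σL/E = 57 × 2200 / (103×10³) = 1.217 mm.
The gap must absorb the remainder: g_min = 1.871 − 1.217 = 0.6536 mm.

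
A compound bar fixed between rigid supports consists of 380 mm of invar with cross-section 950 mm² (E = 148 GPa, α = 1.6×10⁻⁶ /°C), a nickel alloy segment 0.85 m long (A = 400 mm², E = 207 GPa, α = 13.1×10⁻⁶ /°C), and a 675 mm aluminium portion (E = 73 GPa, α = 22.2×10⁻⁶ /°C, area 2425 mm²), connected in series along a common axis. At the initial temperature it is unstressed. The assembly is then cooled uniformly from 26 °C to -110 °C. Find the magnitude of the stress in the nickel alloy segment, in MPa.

With the walls removed the bar would change length by δ_free = Σ αᵢΔT Lᵢ = 1.6×10⁻⁶×136×380 + 13.1×10⁻⁶×136×850 + 22.2×10⁻⁶×136×675 = 3.635 mm.
Since the ends are fixed, an axial force P builds up, equal in every segment, with P · Σ Lᵢ/(AᵢEᵢ) = δ_free.
The series flexibility is Σ Lᵢ/(AᵢEᵢ) = 380/(950×148×10³) + 850/(400×207×10³) + 675/(2425×73×10³) = 1.678×10⁻⁵ mm/N.
Hence P = δ_free / Σ(L/AE) = 3.635/1.678×10⁻⁵ = 216.6 kN (tensile).
σ_{nickel alloy} = P / A = 216600 / 400 = 541.5 MPa.

σ ≈ 542 MPa (tensile)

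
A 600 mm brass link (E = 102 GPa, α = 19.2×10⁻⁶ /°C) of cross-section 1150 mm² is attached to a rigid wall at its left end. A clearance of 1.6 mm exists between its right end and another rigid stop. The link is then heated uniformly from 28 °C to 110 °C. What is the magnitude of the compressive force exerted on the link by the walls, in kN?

P ≈ 0 kN

Unrestrained expansion: δ_free = αΔT L = 19.2×10⁻⁶ × 82 × 600 = 0.9446 mm.
Since δ_free = 0.945 mm is less than the 1.6 mm gap, the link never touches the wall. No axial force develops.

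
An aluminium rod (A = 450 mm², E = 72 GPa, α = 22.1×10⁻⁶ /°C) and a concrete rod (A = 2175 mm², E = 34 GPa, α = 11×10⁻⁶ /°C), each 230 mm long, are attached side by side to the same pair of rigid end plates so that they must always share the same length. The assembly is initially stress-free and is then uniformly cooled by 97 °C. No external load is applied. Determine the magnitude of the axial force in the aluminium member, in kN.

Equilibrium of a rigid end plate with no external load gives equal and opposite internal forces ±P in the two members. Since α_{aluminium} > α_{concrete}, cooling drives the aluminium into tension and the concrete into compression.
Equating the net (thermal + elastic) strains gives |α₁ − α₂|·ΔT = P·[1/(A₁E₁) + 1/(A₂E₂)].
|α₁ − α₂|·ΔT = 11.1×10⁻⁶ × 97 = 0.001077.
1/(A₁E₁) + 1/(A₂E₂) = 1/(450×72×10³) + 1/(2175×34×10³) = 4.439×10⁻⁸ N⁻¹.
So P = 0.001077 / 4.439×10⁻⁸ = 24.26 kN.

P ≈ 24.3 kN (tensile in the aluminium)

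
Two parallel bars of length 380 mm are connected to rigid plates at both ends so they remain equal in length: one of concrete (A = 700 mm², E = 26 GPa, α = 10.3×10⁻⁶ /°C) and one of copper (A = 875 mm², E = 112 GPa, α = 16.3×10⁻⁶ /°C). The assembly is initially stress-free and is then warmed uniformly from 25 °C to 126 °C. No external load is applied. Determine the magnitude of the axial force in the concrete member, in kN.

Both members must finish at the same length. With the larger α, the copper tends to over-expand; the plates restrain it, putting the copper in compression and the concrete in tension. With no external load the two internal forces are equal and opposite, magnitude P.
Compatibility of the two members (thermal + elastic change equal): (α₁ − α₂)ΔT = P·[1/(A₁E₁) + 1/(A₂E₂)].
|α₁ − α₂|·ΔT = 6×10⁻⁶ × 101 = 0.000606.
1/(A₁E₁) + 1/(A₂E₂) = 1/(700×26×10³) + 1/(875×112×10³) = 6.515×10⁻⁸ N⁻¹.
P = 0.000606 / 6.515×10⁻⁸ = 9302 N = 9.302 kN.

P ≈ 9.3 kN (tensile in the concrete)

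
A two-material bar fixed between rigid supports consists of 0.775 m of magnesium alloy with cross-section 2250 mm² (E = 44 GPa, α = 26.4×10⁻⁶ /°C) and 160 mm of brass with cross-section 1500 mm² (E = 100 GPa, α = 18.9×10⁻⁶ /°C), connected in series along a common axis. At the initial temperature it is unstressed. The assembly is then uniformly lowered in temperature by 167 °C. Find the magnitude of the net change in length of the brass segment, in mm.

|ΔL| ≈ 0.0347 mm

If the supports were absent, the total length change would be Σ αᵢΔT Lᵢ = 26.4×10⁻⁶×167×775 + 18.9×10⁻⁶×167×160 = 3.922 mm.
The walls prevent any net length change, so an axial force P (same in every segment) develops. Compatibility: P · Σ Lᵢ/(AᵢEᵢ) = δ_free.
The series flexibility is Σ Lᵢ/(AᵢEᵢ) = 775/(2250×44×10³) + 160/(1500×100×10³) = 8.895×10⁻⁶ mm/N.
P = 3.922 / 8.895×10⁻⁶ = 440900 N = 440.9 kN, tensile.
For the brass segment, free thermal change = 18.9×10⁻⁶×167×160 = 0.505 mm and elastic change from P = 440900×160/(1500×100×10³) = 0.4703 mm; these oppose, so the net change is 0.0347 mm (segment shortens).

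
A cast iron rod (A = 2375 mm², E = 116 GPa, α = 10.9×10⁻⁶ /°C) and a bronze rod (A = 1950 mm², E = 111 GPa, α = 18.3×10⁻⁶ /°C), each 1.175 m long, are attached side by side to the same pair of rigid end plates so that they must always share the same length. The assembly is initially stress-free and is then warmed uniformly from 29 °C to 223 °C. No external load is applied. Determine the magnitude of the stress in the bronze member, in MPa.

Equilibrium of a rigid end plate with no external load gives equal and opposite internal forces ±P in the two members. Since α_{bronze} > α_{cast iron}, heating drives the bronze into compression and the cast iron into tension.
Setting the final lengths equal and cancelling L: (α₁ − α₂)ΔT = P/(A₁E₁) + P/(A₂E₂).
|α₁ − α₂|·ΔT = 7.4×10⁻⁶ × 194 = 0.001436.
1/(A₁E₁) + 1/(A₂E₂) = 1/(2375×116×10³) + 1/(1950×111×10³) = 8.25×10⁻⁹ N⁻¹.
P = 0.001436 / 8.25×10⁻⁹ = 174000 N = 174 kN.
σ_{bronze} = P/A₂ = 174000/1950 = 89.24 MPa, compressive.

σ ≈ 89.2 MPa (compressive)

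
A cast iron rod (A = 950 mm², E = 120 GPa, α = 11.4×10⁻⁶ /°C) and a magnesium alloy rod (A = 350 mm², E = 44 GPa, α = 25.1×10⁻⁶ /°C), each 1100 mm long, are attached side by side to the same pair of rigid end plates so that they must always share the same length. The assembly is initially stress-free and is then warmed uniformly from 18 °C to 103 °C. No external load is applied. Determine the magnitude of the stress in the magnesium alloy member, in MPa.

σ ≈ 45.1 MPa (compressive)

Equilibrium of a rigid end plate with no external load gives equal and opposite internal forces ±P in the two members. Since α_{magnesium alloy} > α_{cast iron}, heating drives the magnesium alloy into compression and the cast iron into tension.
Setting the final lengths equal and cancelling L: (α₁ − α₂)ΔT = P/(A₁E₁) + P/(A₂E₂).
|α₁ − α₂|·ΔT = 13.7×10⁻⁶ × 85 = 0.001165.
1/(A₁E₁) + 1/(A₂E₂) = 1/(950×120×10³) + 1/(350×44×10³) = 7.371×10⁻⁸ N⁻¹.
So P = 0.001165 / 7.371×10⁻⁸ = 15.8 kN.
σ_{magnesium alloy} = P/A₂ = 15800/350 = 45.14 MPa, compressive.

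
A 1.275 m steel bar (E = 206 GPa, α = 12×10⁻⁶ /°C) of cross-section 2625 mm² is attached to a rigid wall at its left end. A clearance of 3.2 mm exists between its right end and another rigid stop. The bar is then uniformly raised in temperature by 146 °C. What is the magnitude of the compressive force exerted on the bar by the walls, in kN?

P ≈ 0 kN

Unrestrained expansion: δ_free = αΔT L = 12×10⁻⁶ × 146 × 1275 = 2.234 mm.
This is smaller than the 3.2 mm clearance, so the bar expands freely without reaching the stop — the stress is zero.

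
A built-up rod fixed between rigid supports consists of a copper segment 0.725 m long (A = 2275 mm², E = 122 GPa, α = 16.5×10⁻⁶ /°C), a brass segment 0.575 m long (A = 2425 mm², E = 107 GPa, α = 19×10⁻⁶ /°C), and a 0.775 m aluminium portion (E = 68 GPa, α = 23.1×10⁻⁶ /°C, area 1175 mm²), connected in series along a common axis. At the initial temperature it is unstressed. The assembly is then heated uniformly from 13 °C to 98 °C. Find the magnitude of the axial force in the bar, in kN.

Free thermal expansion of the whole bar: Σ αᵢΔT Lᵢ = 16.5×10⁻⁶×85×725 + 19×10⁻⁶×85×575 + 23.1×10⁻⁶×85×775 = 3.467 mm.
Since the ends are fixed, an axial force P builds up, equal in every segment, with P · Σ Lᵢ/(AᵢEᵢ) = δ_free.
Σ Lᵢ/(AᵢEᵢ) = 725/(2275×122×10³) + 575/(2425×107×10³) + 775/(1175×68×10³) = 1.453×10⁻⁵ mm/N.
So P = 3.467 / 1.453×10⁻⁵ = 238.7 kN, compressive.

P ≈ 239 kN (compressive)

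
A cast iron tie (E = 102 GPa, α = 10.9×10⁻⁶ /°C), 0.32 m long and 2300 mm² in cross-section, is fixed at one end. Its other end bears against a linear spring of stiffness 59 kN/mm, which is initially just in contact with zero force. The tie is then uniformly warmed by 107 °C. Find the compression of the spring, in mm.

Free thermal expansion: δ_free = αΔT L = 10.9×10⁻⁶ × 107 × 320 = 0.3732 mm.
Let P be the compressive force at the spring. The tie shortens elastically by PL/(AE) and the spring compresses by P/k; together these equal δ_free.
P [ L/(AE) + 1/k ] = δ_free → P [ 320/(2300×102×10³) + 1/(59×10³) ] = 0.3732.
P = 0.3732 / 1.831×10⁻⁵ = 20380 N.
Spring compression = P/k = 20380/(59×10³) = 0.3454 mm.

δ ≈ 0.345 mm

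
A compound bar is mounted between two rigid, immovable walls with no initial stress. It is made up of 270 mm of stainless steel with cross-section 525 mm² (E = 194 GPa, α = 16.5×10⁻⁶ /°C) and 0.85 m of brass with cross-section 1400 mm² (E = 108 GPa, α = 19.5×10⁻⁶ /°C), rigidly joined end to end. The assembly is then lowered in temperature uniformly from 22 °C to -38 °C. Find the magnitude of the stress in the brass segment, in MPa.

If the supports were absent, the total length change would be Σ αᵢΔT Lᵢ = 16.5×10⁻⁶×60×270 + 19.5×10⁻⁶×60×850 = 1.262 mm.
The walls prevent any net length change, so an axial force P (same in every segment) develops. Compatibility: P · Σ Lᵢ/(AᵢEᵢ) = δ_free.
The series flexibility is Σ Lᵢ/(AᵢEᵢ) = 270/(525×194×10³) + 850/(1400×108×10³) = 8.273×10⁻⁶ mm/N.
P = 1.262 / 8.273×10⁻⁶ = 152500 N = 152.5 kN, tensile.
σ_{brass} = P / A = 152500 / 1400 = 108.9 MPa.

σ ≈ 109 MPa (tensile)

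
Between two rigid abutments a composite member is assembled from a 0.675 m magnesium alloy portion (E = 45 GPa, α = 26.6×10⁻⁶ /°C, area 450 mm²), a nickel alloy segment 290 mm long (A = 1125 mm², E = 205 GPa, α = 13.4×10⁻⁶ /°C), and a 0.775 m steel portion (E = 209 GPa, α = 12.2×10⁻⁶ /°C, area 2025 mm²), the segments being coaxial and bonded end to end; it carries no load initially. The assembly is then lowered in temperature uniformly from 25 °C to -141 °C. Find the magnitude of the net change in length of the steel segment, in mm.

|ΔL| ≈ 1.31 mm

Free thermal contraction of the whole bar: Σ αᵢΔT Lᵢ = 26.6×10⁻⁶×166×675 + 13.4×10⁻⁶×166×290 + 12.2×10⁻⁶×166×775 = 5.195 mm.
The rigid supports impose zero overall length change; the single axial force P common to all segments must satisfy P Σ Lᵢ/(AᵢEᵢ) = δ_free.
Σ Lᵢ/(AᵢEᵢ) = 675/(450×45×10³) + 290/(1125×205×10³) + 775/(2025×209×10³) = 3.642×10⁻⁵ mm/N.
So P = 5.195 / 3.642×10⁻⁵ = 142.6 kN, tensile.
For the steel segment, free thermal change = 12.2×10⁻⁶×166×775 = 1.57 mm and elastic change from P = 142600×775/(2025×209×10³) = 0.2612 mm; these oppose, so the net change is 1.31 mm (segment shortens).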